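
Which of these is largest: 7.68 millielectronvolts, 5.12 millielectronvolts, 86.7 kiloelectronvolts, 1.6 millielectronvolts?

86.7 kiloelectronvolts

7.68 millielectronvolts = 0.00768 electronvolts
5.12 millielectronvolts = 0.00512 electronvolts
86.7 kiloelectronvolts = 86700 electronvolts
1.6 millielectronvolts = 0.0016 electronvolts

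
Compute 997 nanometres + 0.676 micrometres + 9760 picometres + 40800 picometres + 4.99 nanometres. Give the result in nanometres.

1728.55 nanometres

In nanometres:
  997 nanometres → 997
  0.676 micrometres = 0.676 × 10³ nanometres = 676
  9760 picometres = 9760 × 10⁻³ nanometres = 9.76
  40800 picometres = 40800 × 10⁻³ nanometres = 40.8
  4.99 nanometres → 4.99
Sum: 997 + 676 + 9.76 + 40.8 + 4.99 = 1728.55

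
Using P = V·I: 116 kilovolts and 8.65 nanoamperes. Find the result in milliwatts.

1.0034 milliwatts

116e3 × 8.65e-9 = 1003.4e-6 W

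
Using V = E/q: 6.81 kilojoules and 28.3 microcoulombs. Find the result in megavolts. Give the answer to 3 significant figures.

241 megavolts

(6.81 × 10³) / (28.3 × 10⁻⁶) = 0.24064 × 10⁹ V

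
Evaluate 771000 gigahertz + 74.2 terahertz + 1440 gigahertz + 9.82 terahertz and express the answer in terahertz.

In terahertz:
  771000 gigahertz = 771000 × 10^-3 terahertz = 771
  74.2 terahertz → 74.2
  1440 gigahertz = 1440 × 10^-3 terahertz = 1.44
  9.82 terahertz → 9.82
Sum: 771 + 74.2 + 1.44 + 9.82 = 856.46

856.46 terahertz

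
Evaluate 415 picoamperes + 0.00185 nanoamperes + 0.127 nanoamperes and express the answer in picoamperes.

543.85 picoamperes

In picoamperes:
  415 picoamperes → 415
  0.00185 nanoamperes = 0.00185e3 picoamperes = 1.85
  0.127 nanoamperes = 0.127e3 picoamperes = 127
Sum: 415 + 1.85 + 127 = 543.85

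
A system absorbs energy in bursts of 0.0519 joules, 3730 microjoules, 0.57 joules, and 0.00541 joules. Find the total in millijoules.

In millijoules:
  0.0519 joules = 0.0519 × 10^3 millijoules = 51.9
  3730 microjoules = 3730 × 10^-3 millijoules = 3.73
  0.57 joules = 0.57 × 10^3 millijoules = 570
  0.00541 joules = 0.00541 × 10^3 millijoules = 5.41
Sum: 51.9 + 3.73 + 570 + 5.41 = 631.04

631.04 millijoules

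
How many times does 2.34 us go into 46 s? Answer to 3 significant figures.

(46) / (2.34 × 10⁻⁶) = 19.66 × 10⁶

19700000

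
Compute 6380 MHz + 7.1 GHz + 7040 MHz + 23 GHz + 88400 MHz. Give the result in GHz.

131.92 GHz

In GHz:
  6380 MHz = 6380 × 10^-3 GHz = 6.38
  7.1 GHz → 7.1
  7040 MHz = 7040 × 10^-3 GHz = 7.04
  23 GHz → 23
  88400 MHz = 88400 × 10^-3 GHz = 88.4
Sum: 6.38 + 7.1 + 7.04 + 23 + 88.4 = 131.92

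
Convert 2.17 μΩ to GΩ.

0.00000000000000217 GΩ

micro = 10^-6, giga = 10^9; factor is 10^-15.
2.17 × 10^-15 = 0.00000000000000217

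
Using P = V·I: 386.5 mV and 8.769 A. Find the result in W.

3.3892185 W

386.5e-3 × 8.769 = 3389.2185e-3 W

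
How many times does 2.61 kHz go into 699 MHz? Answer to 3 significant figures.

268000

(699 × 10⁶) / (2.61 × 10³) = 267.8 × 10³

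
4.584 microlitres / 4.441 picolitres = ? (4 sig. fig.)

1032000

(4.584 × 10^-6) / (4.441 × 10^-12) = 1.0322 × 10^6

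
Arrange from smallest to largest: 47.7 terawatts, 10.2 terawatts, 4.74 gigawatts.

4.74 gigawatts < 10.2 terawatts < 47.7 terawatts

47.7 terawatts = 47700000000000 watts
10.2 terawatts = 10200000000000 watts
4.74 gigawatts = 4740000000 watts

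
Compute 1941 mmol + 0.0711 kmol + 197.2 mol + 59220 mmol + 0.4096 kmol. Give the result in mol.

739.061 mol

In mol:
  1941 mmol = 1941 × 10⁻³ mol = 1.941
  0.0711 kmol = 0.0711 × 10³ mol = 71.1
  197.2 mol → 197.2
  59220 mmol = 59220 × 10⁻³ mol = 59.22
  0.4096 kmol = 0.4096 × 10³ mol = 409.6
Sum: 1.941 + 71.1 + 197.2 + 59.22 + 409.6 = 739.061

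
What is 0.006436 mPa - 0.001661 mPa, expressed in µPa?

4.775 µPa

In µPa:
  0.006436 mPa = 0.006436 × 10³ µPa = 6.436
  0.001661 mPa = 0.001661 × 10³ µPa = 1.661
Difference: 6.436 - 1.661 = 4.775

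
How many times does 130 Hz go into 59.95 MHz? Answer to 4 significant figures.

(59.95 × 10⁶) / (130) = 0.46115 × 10⁶

461200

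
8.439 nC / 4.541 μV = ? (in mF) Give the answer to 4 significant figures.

1.858 mF

(8.439 × 10^-9) / (4.541 × 10^-6) = 1.8584 × 10^-3 F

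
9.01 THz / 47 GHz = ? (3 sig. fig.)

(9.01e12) / (47e9) = 0.1917e3

192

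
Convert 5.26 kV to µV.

kilo = 10^3, micro = 10^-6; factor is 10^9.
5.26 × 10^9 = 5260000000

5260000000 µV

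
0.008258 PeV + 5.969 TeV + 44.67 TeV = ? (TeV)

58.897 TeV

In TeV:
  0.008258 PeV = 0.008258 × 10^3 TeV = 8.258
  5.969 TeV → 5.969
  44.67 TeV → 44.67
Sum: 8.258 + 5.969 + 44.67 = 58.897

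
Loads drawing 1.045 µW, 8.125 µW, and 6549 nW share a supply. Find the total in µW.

In µW:
  1.045 µW → 1.045
  8.125 µW → 8.125
  6549 nW = 6549 × 10⁻³ µW = 6.549
Sum: 1.045 + 8.125 + 6.549 = 15.719

15.719 µW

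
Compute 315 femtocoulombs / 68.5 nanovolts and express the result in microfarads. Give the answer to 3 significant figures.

(315 × 10^-15) / (68.5 × 10^-9) = 4.5985 × 10^-6 F

4.60 microfarads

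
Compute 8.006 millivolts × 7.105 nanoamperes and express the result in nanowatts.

0.05688263 nanowatts

8.006e-3 × 7.105e-9 = 56.88263e-12 W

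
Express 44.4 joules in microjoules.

(no prefix) = 1e0, micro = 1e-6; factor is 1e6.
44.4 × 1e6 = 44400000

44400000 microjoules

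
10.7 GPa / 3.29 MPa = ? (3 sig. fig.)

(10.7e9) / (3.29e6) = 3.252e3

3250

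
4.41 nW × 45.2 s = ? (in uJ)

4.41e-9 × 45.2 = 199.332e-9 J

0.199332 uJ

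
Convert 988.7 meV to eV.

milli = 10^-3, (no prefix) = 10^0; factor is 10^-3.
988.7 × 10^-3 = 0.9887

0.9887 eV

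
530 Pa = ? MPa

0.00053 MPa

(no prefix) = 10^0, mega = 10^6; factor is 10^-6.
530 × 10^-6 = 0.00053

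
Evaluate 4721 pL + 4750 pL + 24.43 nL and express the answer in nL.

33.901 nL

In nL:
  4721 pL = 4721e-3 nL = 4.721
  4750 pL = 4750e-3 nL = 4.75
  24.43 nL → 24.43
Sum: 4.721 + 4.75 + 24.43 = 33.901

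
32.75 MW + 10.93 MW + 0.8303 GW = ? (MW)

873.98 MW

In MW:
  32.75 MW → 32.75
  10.93 MW → 10.93
  0.8303 GW = 0.8303 × 10³ MW = 830.3
Sum: 32.75 + 10.93 + 830.3 = 873.98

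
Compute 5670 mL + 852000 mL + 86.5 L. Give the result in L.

In L:
  5670 mL = 5670 × 10⁻³ L = 5.67
  852000 mL = 852000 × 10⁻³ L = 852
  86.5 L → 86.5
Sum: 5.67 + 852 + 86.5 = 944.17

944.17 L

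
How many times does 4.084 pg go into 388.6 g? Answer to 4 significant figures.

95150000000000

(388.6) / (4.084 × 10^-12) = 95.152 × 10^12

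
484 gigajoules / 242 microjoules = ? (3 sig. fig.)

2000000000000000

(484 × 10^9) / (242 × 10^-6) = 2 × 10^15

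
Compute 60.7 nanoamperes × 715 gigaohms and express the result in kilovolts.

43.4005 kilovolts

60.7 × 10^-9 × 715 × 10^9 = 43400.5 V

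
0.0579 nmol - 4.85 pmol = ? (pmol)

In pmol:
  0.0579 nmol = 0.0579 × 10^3 pmol = 57.9
  4.85 pmol → 4.85
Difference: 57.9 - 4.85 = 53.05

53.05 pmol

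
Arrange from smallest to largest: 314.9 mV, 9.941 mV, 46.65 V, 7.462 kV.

314.9 mV = 0.3149 V
9.941 mV = 0.009941 V
46.65 V = 46.65 V
7.462 kV = 7462 V

9.941 mV < 314.9 mV < 46.65 V < 7.462 kV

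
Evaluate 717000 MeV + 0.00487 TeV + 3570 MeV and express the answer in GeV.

In GeV:
  717000 MeV = 717000 × 10^-3 GeV = 717
  0.00487 TeV = 0.00487 × 10^3 GeV = 4.87
  3570 MeV = 3570 × 10^-3 GeV = 3.57
Sum: 717 + 4.87 + 3.57 = 725.44

725.44 GeV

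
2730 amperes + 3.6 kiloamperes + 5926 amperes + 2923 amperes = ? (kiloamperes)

In kiloamperes:
  2730 amperes = 2730e-3 kiloamperes = 2.73
  3.6 kiloamperes → 3.6
  5926 amperes = 5926e-3 kiloamperes = 5.926
  2923 amperes = 2923e-3 kiloamperes = 2.923
Sum: 2.73 + 3.6 + 5.926 + 2.923 = 15.179

15.179 kiloamperes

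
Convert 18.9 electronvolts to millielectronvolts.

(no prefix) = 1e0, milli = 1e-3; factor is 1e3.
18.9 × 1e3 = 18900

18900 millielectronvolts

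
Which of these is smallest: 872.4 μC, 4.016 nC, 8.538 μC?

4.016 nC

872.4 μC = 0.0008724 C
4.016 nC = 0.000000004016 C
8.538 μC = 0.000008538 C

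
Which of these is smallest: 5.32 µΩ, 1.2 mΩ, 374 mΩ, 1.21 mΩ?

5.32 µΩ = 0.00000532 Ω
1.2 mΩ = 0.0012 Ω
374 mΩ = 0.374 Ω
1.21 mΩ = 0.00121 Ω

5.32 µΩ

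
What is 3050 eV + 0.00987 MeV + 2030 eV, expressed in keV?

14.95 keV

In keV:
  3050 eV = 3050e-3 keV = 3.05
  0.00987 MeV = 0.00987e3 keV = 9.87
  2030 eV = 2030e-3 keV = 2.03
Sum: 3.05 + 9.87 + 2.03 = 14.95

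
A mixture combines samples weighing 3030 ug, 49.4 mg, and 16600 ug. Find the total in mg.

69.03 mg

In mg:
  3030 ug = 3030 × 10^-3 mg = 3.03
  49.4 mg → 49.4
  16600 ug = 16600 × 10^-3 mg = 16.6
Sum: 3.03 + 49.4 + 16.6 = 69.03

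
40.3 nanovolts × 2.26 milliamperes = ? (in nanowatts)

40.3e-9 × 2.26e-3 = 91.078e-12 W

0.091078 nanowatts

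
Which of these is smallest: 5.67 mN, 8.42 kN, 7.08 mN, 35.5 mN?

5.67 mN = 0.00567 N
8.42 kN = 8420 N
7.08 mN = 0.00708 N
35.5 mN = 0.0355 N

5.67 mN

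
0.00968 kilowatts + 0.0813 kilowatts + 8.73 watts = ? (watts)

99.71 watts

In watts:
  0.00968 kilowatts = 0.00968 × 10³ watts = 9.68
  0.0813 kilowatts = 0.0813 × 10³ watts = 81.3
  8.73 watts → 8.73
Sum: 9.68 + 81.3 + 8.73 = 99.71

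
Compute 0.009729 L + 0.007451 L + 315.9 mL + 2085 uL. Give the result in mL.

In mL:
  0.009729 L = 0.009729 × 10^3 mL = 9.729
  0.007451 L = 0.007451 × 10^3 mL = 7.451
  315.9 mL → 315.9
  2085 uL = 2085 × 10^-3 mL = 2.085
Sum: 9.729 + 7.451 + 315.9 + 2.085 = 335.165

335.165 mL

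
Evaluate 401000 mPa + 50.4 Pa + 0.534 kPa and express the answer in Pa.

In Pa:
  401000 mPa = 401000e-3 Pa = 401
  50.4 Pa → 50.4
  0.534 kPa = 0.534e3 Pa = 534
Sum: 401 + 50.4 + 534 = 985.4

985.4 Pa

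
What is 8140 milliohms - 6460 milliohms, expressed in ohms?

In ohms:
  8140 milliohms = 8140 × 10^-3 ohms = 8.14
  6460 milliohms = 6460 × 10^-3 ohms = 6.46
Difference: 8.14 - 6.46 = 1.68

1.68 ohms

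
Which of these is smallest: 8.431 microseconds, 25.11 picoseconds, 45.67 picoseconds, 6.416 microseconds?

25.11 picoseconds

8.431 microseconds = 0.000008431 seconds
25.11 picoseconds = 0.00000000002511 seconds
45.67 picoseconds = 0.00000000004567 seconds
6.416 microseconds = 0.000006416 seconds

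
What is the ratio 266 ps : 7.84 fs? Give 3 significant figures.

33900

(266 × 10^-12) / (7.84 × 10^-15) = 33.93 × 10^3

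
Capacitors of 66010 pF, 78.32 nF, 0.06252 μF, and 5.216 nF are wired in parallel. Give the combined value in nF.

212.066 nF

In nF:
  66010 pF = 66010 × 10^-3 nF = 66.01
  78.32 nF → 78.32
  0.06252 μF = 0.06252 × 10^3 nF = 62.52
  5.216 nF → 5.216
Sum: 66.01 + 78.32 + 62.52 + 5.216 = 212.066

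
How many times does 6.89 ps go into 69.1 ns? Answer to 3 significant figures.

10000

(69.1 × 10^-9) / (6.89 × 10^-12) = 10.03 × 10^3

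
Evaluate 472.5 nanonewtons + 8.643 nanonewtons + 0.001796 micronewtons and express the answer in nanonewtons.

In nanonewtons:
  472.5 nanonewtons → 472.5
  8.643 nanonewtons → 8.643
  0.001796 micronewtons = 0.001796e3 nanonewtons = 1.796
Sum: 472.5 + 8.643 + 1.796 = 482.939

482.939 nanonewtons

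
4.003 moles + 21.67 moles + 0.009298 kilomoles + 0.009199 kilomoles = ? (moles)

44.17 moles

In moles:
  4.003 moles → 4.003
  21.67 moles → 21.67
  0.009298 kilomoles = 0.009298 × 10³ moles = 9.298
  0.009199 kilomoles = 0.009199 × 10³ moles = 9.199
Sum: 4.003 + 21.67 + 9.298 + 9.199 = 44.17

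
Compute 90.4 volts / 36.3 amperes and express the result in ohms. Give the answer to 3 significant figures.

2.49 ohms

(90.4) / (36.3) = 2.4904 Ω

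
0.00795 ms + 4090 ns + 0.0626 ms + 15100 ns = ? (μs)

In μs:
  0.00795 ms = 0.00795e3 μs = 7.95
  4090 ns = 4090e-3 μs = 4.09
  0.0626 ms = 0.0626e3 μs = 62.6
  15100 ns = 15100e-3 μs = 15.1
Sum: 7.95 + 4.09 + 62.6 + 15.1 = 89.74

89.74 μs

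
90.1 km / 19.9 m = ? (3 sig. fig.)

4530

(90.1 × 10³) / (19.9) = 4.528 × 10³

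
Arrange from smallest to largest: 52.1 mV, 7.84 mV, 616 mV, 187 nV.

187 nV < 7.84 mV < 52.1 mV < 616 mV

52.1 mV = 0.0521 V
7.84 mV = 0.00784 V
616 mV = 0.616 V
187 nV = 0.000000187 V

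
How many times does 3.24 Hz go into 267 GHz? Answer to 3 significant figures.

82400000000

(267 × 10^9) / (3.24) = 82.41 × 10^9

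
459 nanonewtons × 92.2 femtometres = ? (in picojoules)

459 × 10^-9 × 92.2 × 10^-15 = 42319.8 × 10^-24 J

0.0000000423198 picojoules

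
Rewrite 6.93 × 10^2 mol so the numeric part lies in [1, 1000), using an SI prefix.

= 693 mol; mantissa already in [1, 1000).

693 mol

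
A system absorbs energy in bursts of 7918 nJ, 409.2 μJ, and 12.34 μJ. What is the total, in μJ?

429.458 μJ

In μJ:
  7918 nJ = 7918e-3 μJ = 7.918
  409.2 μJ → 409.2
  12.34 μJ → 12.34
Sum: 7.918 + 409.2 + 12.34 = 429.458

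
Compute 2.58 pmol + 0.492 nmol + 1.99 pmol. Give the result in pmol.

496.57 pmol

In pmol:
  2.58 pmol → 2.58
  0.492 nmol = 0.492 × 10³ pmol = 492
  1.99 pmol → 1.99
Sum: 2.58 + 492 + 1.99 = 496.57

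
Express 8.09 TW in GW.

8090 GW

tera = 10^12, giga = 10^9; factor is 10^3.
8.09 × 10^3 = 8090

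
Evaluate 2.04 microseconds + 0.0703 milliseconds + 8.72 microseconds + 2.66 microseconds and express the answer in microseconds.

83.72 microseconds

In microseconds:
  2.04 microseconds → 2.04
  0.0703 milliseconds = 0.0703 × 10³ microseconds = 70.3
  8.72 microseconds → 8.72
  2.66 microseconds → 2.66
Sum: 2.04 + 70.3 + 8.72 + 2.66 = 83.72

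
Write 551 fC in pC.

femto = 10⁻¹⁵, pico = 10⁻¹²; factor is 10⁻³.
551 × 10⁻³ = 0.551

0.551 pC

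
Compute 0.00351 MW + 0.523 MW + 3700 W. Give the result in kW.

In kW:
  0.00351 MW = 0.00351 × 10^3 kW = 3.51
  0.523 MW = 0.523 × 10^3 kW = 523
  3700 W = 3700 × 10^-3 kW = 3.7
Sum: 3.51 + 523 + 3.7 = 530.21

530.21 kW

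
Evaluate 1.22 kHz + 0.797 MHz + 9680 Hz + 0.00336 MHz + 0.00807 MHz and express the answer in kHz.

In kHz:
  1.22 kHz → 1.22
  0.797 MHz = 0.797 × 10³ kHz = 797
  9680 Hz = 9680 × 10⁻³ kHz = 9.68
  0.00336 MHz = 0.00336 × 10³ kHz = 3.36
  0.00807 MHz = 0.00807 × 10³ kHz = 8.07
Sum: 1.22 + 797 + 9.68 + 3.36 + 8.07 = 819.33

819.33 kHz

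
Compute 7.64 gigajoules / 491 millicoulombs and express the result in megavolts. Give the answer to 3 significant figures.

15600 megavolts

(7.64e9) / (491e-3) = 0.01556e12 V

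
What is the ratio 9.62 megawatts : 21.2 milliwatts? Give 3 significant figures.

(9.62 × 10⁶) / (21.2 × 10⁻³) = 0.4538 × 10⁹

454000000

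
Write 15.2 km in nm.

kilo = 10^3, nano = 10^-9; factor is 10^12.
15.2 × 10^12 = 15200000000000

15200000000000 nm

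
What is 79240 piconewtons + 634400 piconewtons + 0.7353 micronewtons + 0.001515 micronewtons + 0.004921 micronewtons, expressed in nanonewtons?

1455.376 nanonewtons

In nanonewtons:
  79240 piconewtons = 79240e-3 nanonewtons = 79.24
  634400 piconewtons = 634400e-3 nanonewtons = 634.4
  0.7353 micronewtons = 0.7353e3 nanonewtons = 735.3
  0.001515 micronewtons = 0.001515e3 nanonewtons = 1.515
  0.004921 micronewtons = 0.004921e3 nanonewtons = 4.921
Sum: 79.24 + 634.4 + 735.3 + 1.515 + 4.921 = 1455.376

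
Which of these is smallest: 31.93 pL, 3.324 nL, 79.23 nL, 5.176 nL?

31.93 pL

31.93 pL = 0.00000000003193 L
3.324 nL = 0.000000003324 L
79.23 nL = 0.00000007923 L
5.176 nL = 0.000000005176 L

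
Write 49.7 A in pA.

(no prefix) = 1e0, pico = 1e-12; factor is 1e12.
49.7 × 1e12 = 49700000000000

49700000000000 pA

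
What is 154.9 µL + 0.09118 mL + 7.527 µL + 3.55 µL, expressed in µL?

In µL:
  154.9 µL → 154.9
  0.09118 mL = 0.09118e3 µL = 91.18
  7.527 µL → 7.527
  3.55 µL → 3.55
Sum: 154.9 + 91.18 + 7.527 + 3.55 = 257.157

257.157 µL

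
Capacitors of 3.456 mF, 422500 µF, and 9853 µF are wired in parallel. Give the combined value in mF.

435.809 mF

In mF:
  3.456 mF → 3.456
  422500 µF = 422500 × 10^-3 mF = 422.5
  9853 µF = 9853 × 10^-3 mF = 9.853
Sum: 3.456 + 422.5 + 9.853 = 435.809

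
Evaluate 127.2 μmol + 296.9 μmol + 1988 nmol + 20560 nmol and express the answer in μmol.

In μmol:
  127.2 μmol → 127.2
  296.9 μmol → 296.9
  1988 nmol = 1988 × 10⁻³ μmol = 1.988
  20560 nmol = 20560 × 10⁻³ μmol = 20.56
Sum: 127.2 + 296.9 + 1.988 + 20.56 = 446.648

446.648 μmol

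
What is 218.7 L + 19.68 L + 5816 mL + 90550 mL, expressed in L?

In L:
  218.7 L → 218.7
  19.68 L → 19.68
  5816 mL = 5816e-3 L = 5.816
  90550 mL = 90550e-3 L = 90.55
Sum: 218.7 + 19.68 + 5.816 + 90.55 = 334.746

334.746 L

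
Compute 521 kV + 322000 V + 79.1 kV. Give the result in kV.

In kV:
  521 kV → 521
  322000 V = 322000 × 10⁻³ kV = 322
  79.1 kV → 79.1
Sum: 521 + 322 + 79.1 = 922.1

922.1 kV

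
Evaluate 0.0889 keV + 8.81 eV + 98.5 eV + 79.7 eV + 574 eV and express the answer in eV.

849.91 eV

In eV:
  0.0889 keV = 0.0889 × 10³ eV = 88.9
  8.81 eV → 8.81
  98.5 eV → 98.5
  79.7 eV → 79.7
  574 eV → 574
Sum: 88.9 + 8.81 + 98.5 + 79.7 + 574 = 849.91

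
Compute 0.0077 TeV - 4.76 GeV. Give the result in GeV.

In GeV:
  0.0077 TeV = 0.0077 × 10^3 GeV = 7.7
  4.76 GeV → 4.76
Difference: 7.7 - 4.76 = 2.94

2.94 GeV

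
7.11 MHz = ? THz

mega = 10⁶, tera = 10¹²; factor is 10⁻⁶.
7.11 × 10⁻⁶ = 0.00000711

0.00000711 THz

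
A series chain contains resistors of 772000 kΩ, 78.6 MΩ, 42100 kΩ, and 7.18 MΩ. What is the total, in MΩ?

899.88 MΩ

In MΩ:
  772000 kΩ = 772000e-3 MΩ = 772
  78.6 MΩ → 78.6
  42100 kΩ = 42100e-3 MΩ = 42.1
  7.18 MΩ → 7.18
Sum: 772 + 78.6 + 42.1 + 7.18 = 899.88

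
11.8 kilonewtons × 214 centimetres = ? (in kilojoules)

25.252 kilojoules

11.8 × 10^3 × 214 × 10^-2 = 2525.2 × 10^1 J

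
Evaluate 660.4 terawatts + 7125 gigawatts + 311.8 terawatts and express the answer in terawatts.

979.325 terawatts

In terawatts:
  660.4 terawatts → 660.4
  7125 gigawatts = 7125 × 10^-3 terawatts = 7.125
  311.8 terawatts → 311.8
Sum: 660.4 + 7.125 + 311.8 = 979.325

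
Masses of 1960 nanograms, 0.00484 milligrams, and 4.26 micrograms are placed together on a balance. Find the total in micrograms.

In micrograms:
  1960 nanograms = 1960e-3 micrograms = 1.96
  0.00484 milligrams = 0.00484e3 micrograms = 4.84
  4.26 micrograms → 4.26
Sum: 1.96 + 4.84 + 4.26 = 11.06

11.06 micrograms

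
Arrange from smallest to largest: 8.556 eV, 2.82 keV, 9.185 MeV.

8.556 eV < 2.82 keV < 9.185 MeV

8.556 eV = 8.556 eV
2.82 keV = 2820 eV
9.185 MeV = 9185000 eV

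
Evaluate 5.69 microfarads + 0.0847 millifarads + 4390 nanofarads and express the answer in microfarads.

In microfarads:
  5.69 microfarads → 5.69
  0.0847 millifarads = 0.0847e3 microfarads = 84.7
  4390 nanofarads = 4390e-3 microfarads = 4.39
Sum: 5.69 + 84.7 + 4.39 = 94.78

94.78 microfarads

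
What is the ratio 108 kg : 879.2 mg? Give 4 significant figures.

(108 × 10³) / (879.2 × 10⁻³) = 0.12284 × 10⁶

122800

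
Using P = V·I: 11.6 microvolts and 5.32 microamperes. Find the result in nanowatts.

0.061712 nanowatts

11.6e-6 × 5.32e-6 = 61.712e-12 W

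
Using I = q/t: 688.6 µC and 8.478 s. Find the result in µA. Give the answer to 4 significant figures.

81.22 µA

(688.6e-6) / (8.478) = 81.222e-6 A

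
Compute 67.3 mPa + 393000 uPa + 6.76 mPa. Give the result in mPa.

In mPa:
  67.3 mPa → 67.3
  393000 uPa = 393000 × 10^-3 mPa = 393
  6.76 mPa → 6.76
Sum: 67.3 + 393 + 6.76 = 467.06

467.06 mPa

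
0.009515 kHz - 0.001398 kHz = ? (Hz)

In Hz:
  0.009515 kHz = 0.009515 × 10^3 Hz = 9.515
  0.001398 kHz = 0.001398 × 10^3 Hz = 1.398
Difference: 9.515 - 1.398 = 8.117

8.117 Hz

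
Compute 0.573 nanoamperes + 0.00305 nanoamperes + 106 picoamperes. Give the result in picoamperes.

682.05 picoamperes

In picoamperes:
  0.573 nanoamperes = 0.573e3 picoamperes = 573
  0.00305 nanoamperes = 0.00305e3 picoamperes = 3.05
  106 picoamperes → 106
Sum: 573 + 3.05 + 106 = 682.05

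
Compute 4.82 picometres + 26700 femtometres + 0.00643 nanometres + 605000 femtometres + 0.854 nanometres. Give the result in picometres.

1496.95 picometres

In picometres:
  4.82 picometres → 4.82
  26700 femtometres = 26700 × 10⁻³ picometres = 26.7
  0.00643 nanometres = 0.00643 × 10³ picometres = 6.43
  605000 femtometres = 605000 × 10⁻³ picometres = 605
  0.854 nanometres = 0.854 × 10³ picometres = 854
Sum: 4.82 + 26.7 + 6.43 + 605 + 854 = 1496.95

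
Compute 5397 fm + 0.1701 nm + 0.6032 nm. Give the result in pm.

778.697 pm

In pm:
  5397 fm = 5397 × 10^-3 pm = 5.397
  0.1701 nm = 0.1701 × 10^3 pm = 170.1
  0.6032 nm = 0.6032 × 10^3 pm = 603.2
Sum: 5.397 + 170.1 + 603.2 = 778.697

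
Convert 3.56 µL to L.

0.00000356 L

micro = 10^-6, (no prefix) = 10^0; factor is 10^-6.
3.56 × 10^-6 = 0.00000356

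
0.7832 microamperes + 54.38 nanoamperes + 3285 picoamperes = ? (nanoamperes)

840.865 nanoamperes

In nanoamperes:
  0.7832 microamperes = 0.7832e3 nanoamperes = 783.2
  54.38 nanoamperes → 54.38
  3285 picoamperes = 3285e-3 nanoamperes = 3.285
Sum: 783.2 + 54.38 + 3.285 = 840.865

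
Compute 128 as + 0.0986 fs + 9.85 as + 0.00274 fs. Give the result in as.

In as:
  128 as → 128
  0.0986 fs = 0.0986e3 as = 98.6
  9.85 as → 9.85
  0.00274 fs = 0.00274e3 as = 2.74
Sum: 128 + 98.6 + 9.85 + 2.74 = 239.19

239.19 as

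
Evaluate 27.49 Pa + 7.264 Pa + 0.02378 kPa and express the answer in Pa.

58.534 Pa

In Pa:
  27.49 Pa → 27.49
  7.264 Pa → 7.264
  0.02378 kPa = 0.02378 × 10³ Pa = 23.78
Sum: 27.49 + 7.264 + 23.78 = 58.534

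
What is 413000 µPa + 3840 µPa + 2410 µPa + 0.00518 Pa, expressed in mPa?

In mPa:
  413000 µPa = 413000 × 10^-3 mPa = 413
  3840 µPa = 3840 × 10^-3 mPa = 3.84
  2410 µPa = 2410 × 10^-3 mPa = 2.41
  0.00518 Pa = 0.00518 × 10^3 mPa = 5.18
Sum: 413 + 3.84 + 2.41 + 5.18 = 424.43

424.43 mPa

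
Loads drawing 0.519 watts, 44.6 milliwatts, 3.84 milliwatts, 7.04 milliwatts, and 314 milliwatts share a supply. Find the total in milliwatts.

In milliwatts:
  0.519 watts = 0.519e3 milliwatts = 519
  44.6 milliwatts → 44.6
  3.84 milliwatts → 3.84
  7.04 milliwatts → 7.04
  314 milliwatts → 314
Sum: 519 + 44.6 + 3.84 + 7.04 + 314 = 888.48

888.48 milliwatts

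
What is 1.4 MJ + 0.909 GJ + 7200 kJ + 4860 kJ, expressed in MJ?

922.46 MJ

In MJ:
  1.4 MJ → 1.4
  0.909 GJ = 0.909 × 10³ MJ = 909
  7200 kJ = 7200 × 10⁻³ MJ = 7.2
  4860 kJ = 4860 × 10⁻³ MJ = 4.86
Sum: 1.4 + 909 + 7.2 + 4.86 = 922.46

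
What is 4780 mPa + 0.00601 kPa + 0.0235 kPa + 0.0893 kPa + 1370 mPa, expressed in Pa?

124.96 Pa

In Pa:
  4780 mPa = 4780 × 10^-3 Pa = 4.78
  0.00601 kPa = 0.00601 × 10^3 Pa = 6.01
  0.0235 kPa = 0.0235 × 10^3 Pa = 23.5
  0.0893 kPa = 0.0893 × 10^3 Pa = 89.3
  1370 mPa = 1370 × 10^-3 Pa = 1.37
Sum: 4.78 + 6.01 + 23.5 + 89.3 + 1.37 = 124.96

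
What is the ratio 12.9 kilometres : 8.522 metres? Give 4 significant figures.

(12.9e3) / (8.522) = 1.5137e3

1514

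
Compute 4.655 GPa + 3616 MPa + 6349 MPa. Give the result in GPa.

14.62 GPa

In GPa:
  4.655 GPa → 4.655
  3616 MPa = 3616 × 10⁻³ GPa = 3.616
  6349 MPa = 6349 × 10⁻³ GPa = 6.349
Sum: 4.655 + 3.616 + 6.349 = 14.62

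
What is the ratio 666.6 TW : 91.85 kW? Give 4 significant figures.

7257000000

(666.6 × 10^12) / (91.85 × 10^3) = 7.2575 × 10^9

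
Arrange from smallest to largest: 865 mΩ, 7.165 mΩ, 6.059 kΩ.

865 mΩ = 0.865 Ω
7.165 mΩ = 0.007165 Ω
6.059 kΩ = 6059 Ω

7.165 mΩ < 865 mΩ < 6.059 kΩ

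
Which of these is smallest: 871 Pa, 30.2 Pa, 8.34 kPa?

871 Pa = 871 Pa
30.2 Pa = 30.2 Pa
8.34 kPa = 8340 Pa

30.2 Pa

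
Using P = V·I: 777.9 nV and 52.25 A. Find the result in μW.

777.9 × 10^-9 × 52.25 = 40645.275 × 10^-9 W

40.645275 μW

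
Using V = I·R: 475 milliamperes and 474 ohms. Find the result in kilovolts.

0.22515 kilovolts

475 × 10^-3 × 474 = 225150 × 10^-3 V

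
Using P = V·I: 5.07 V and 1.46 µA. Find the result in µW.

5.07 × 1.46 × 10⁻⁶ = 7.4022 × 10⁻⁶ W

7.4022 µW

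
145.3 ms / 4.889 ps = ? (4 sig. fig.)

(145.3 × 10⁻³) / (4.889 × 10⁻¹²) = 29.72 × 10⁹

29720000000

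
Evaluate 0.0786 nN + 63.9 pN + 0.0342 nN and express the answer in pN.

176.7 pN

In pN:
  0.0786 nN = 0.0786 × 10^3 pN = 78.6
  63.9 pN → 63.9
  0.0342 nN = 0.0342 × 10^3 pN = 34.2
Sum: 78.6 + 63.9 + 34.2 = 176.7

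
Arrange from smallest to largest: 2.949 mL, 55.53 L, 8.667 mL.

2.949 mL < 8.667 mL < 55.53 L

2.949 mL = 0.002949 L
55.53 L = 55.53 L
8.667 mL = 0.008667 L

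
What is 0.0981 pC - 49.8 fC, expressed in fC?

48.3 fC

In fC:
  0.0981 pC = 0.0981 × 10^3 fC = 98.1
  49.8 fC → 49.8
Difference: 98.1 - 49.8 = 48.3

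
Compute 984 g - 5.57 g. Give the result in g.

In g:
  984 g → 984
  5.57 g → 5.57
Difference: 984 - 5.57 = 978.43

978.43 g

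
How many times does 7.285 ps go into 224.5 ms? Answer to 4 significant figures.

(224.5 × 10^-3) / (7.285 × 10^-12) = 30.817 × 10^9

30820000000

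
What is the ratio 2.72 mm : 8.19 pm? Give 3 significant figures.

332000000

(2.72 × 10^-3) / (8.19 × 10^-12) = 0.3321 × 10^9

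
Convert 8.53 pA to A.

pico = 10^-12, (no prefix) = 10^0; factor is 10^-12.
8.53 × 10^-12 = 0.00000000000853

0.00000000000853 A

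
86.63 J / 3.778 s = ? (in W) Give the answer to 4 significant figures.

22.93 W

(86.63) / (3.778) = 22.9301 W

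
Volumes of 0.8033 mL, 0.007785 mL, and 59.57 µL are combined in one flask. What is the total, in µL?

870.655 µL

In µL:
  0.8033 mL = 0.8033 × 10³ µL = 803.3
  0.007785 mL = 0.007785 × 10³ µL = 7.785
  59.57 µL → 59.57
Sum: 803.3 + 7.785 + 59.57 = 870.655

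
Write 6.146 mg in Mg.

milli = 10⁻³, mega = 10⁶; factor is 10⁻⁹.
6.146 × 10⁻⁹ = 0.000000006146

0.000000006146 Mg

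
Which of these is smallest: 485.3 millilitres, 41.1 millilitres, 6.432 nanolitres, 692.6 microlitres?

485.3 millilitres = 0.4853 litres
41.1 millilitres = 0.0411 litres
6.432 nanolitres = 0.000000006432 litres
692.6 microlitres = 0.0006926 litres

6.432 nanolitres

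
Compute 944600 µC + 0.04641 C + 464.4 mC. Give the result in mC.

1455.41 mC

In mC:
  944600 µC = 944600 × 10^-3 mC = 944.6
  0.04641 C = 0.04641 × 10^3 mC = 46.41
  464.4 mC → 464.4
Sum: 944.6 + 46.41 + 464.4 = 1455.41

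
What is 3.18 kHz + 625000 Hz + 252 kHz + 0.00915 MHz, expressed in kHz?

889.33 kHz

In kHz:
  3.18 kHz → 3.18
  625000 Hz = 625000 × 10^-3 kHz = 625
  252 kHz → 252
  0.00915 MHz = 0.00915 × 10^3 kHz = 9.15
Sum: 3.18 + 625 + 252 + 9.15 = 889.33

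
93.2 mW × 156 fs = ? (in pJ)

0.0145392 pJ

93.2 × 10⁻³ × 156 × 10⁻¹⁵ = 14539.2 × 10⁻¹⁸ J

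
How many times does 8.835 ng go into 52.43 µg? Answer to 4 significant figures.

5934

(52.43e-6) / (8.835e-9) = 5.9344e3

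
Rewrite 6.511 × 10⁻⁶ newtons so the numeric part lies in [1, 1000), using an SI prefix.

= 6.511 × 10⁻⁶ newtons; 10⁻⁶ is micro.

6.511 micronewtons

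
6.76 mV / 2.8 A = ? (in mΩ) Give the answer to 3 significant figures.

(6.76e-3) / (2.8) = 2.4143e-3 Ω

2.41 mΩ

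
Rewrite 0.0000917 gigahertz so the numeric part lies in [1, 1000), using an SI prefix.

= 91.7e3 hertz; 1e3 is kilo.

91.7 kilohertz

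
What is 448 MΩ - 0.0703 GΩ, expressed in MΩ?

In MΩ:
  448 MΩ → 448
  0.0703 GΩ = 0.0703 × 10³ MΩ = 70.3
Difference: 448 - 70.3 = 377.7

377.7 MΩ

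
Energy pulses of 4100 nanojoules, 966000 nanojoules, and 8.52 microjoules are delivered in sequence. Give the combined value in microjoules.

In microjoules:
  4100 nanojoules = 4100e-3 microjoules = 4.1
  966000 nanojoules = 966000e-3 microjoules = 966
  8.52 microjoules → 8.52
Sum: 4.1 + 966 + 8.52 = 978.62

978.62 microjoules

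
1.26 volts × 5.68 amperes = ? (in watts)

7.1568 watts

1.26 × 5.68 = 7.1568 W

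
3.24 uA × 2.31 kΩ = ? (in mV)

7.4844 mV

3.24 × 10⁻⁶ × 2.31 × 10³ = 7.4844 × 10⁻³ V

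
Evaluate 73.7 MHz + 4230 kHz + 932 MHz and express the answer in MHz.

In MHz:
  73.7 MHz → 73.7
  4230 kHz = 4230 × 10^-3 MHz = 4.23
  932 MHz → 932
Sum: 73.7 + 4.23 + 932 = 1009.93

1009.93 MHz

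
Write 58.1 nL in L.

0.0000000581 L

nano = 10⁻⁹, (no prefix) = 10⁰; factor is 10⁻⁹.
58.1 × 10⁻⁹ = 0.0000000581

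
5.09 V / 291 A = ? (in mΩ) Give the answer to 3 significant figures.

(5.09) / (291) = 0.017491 Ω

17.5 mΩ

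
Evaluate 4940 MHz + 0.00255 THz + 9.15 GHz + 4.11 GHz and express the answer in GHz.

20.75 GHz

In GHz:
  4940 MHz = 4940 × 10⁻³ GHz = 4.94
  0.00255 THz = 0.00255 × 10³ GHz = 2.55
  9.15 GHz → 9.15
  4.11 GHz → 4.11
Sum: 4.94 + 2.55 + 9.15 + 4.11 = 20.75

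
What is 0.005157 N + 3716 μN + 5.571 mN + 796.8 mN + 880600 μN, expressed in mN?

1691.844 mN

In mN:
  0.005157 N = 0.005157 × 10³ mN = 5.157
  3716 μN = 3716 × 10⁻³ mN = 3.716
  5.571 mN → 5.571
  796.8 mN → 796.8
  880600 μN = 880600 × 10⁻³ mN = 880.6
Sum: 5.157 + 3.716 + 5.571 + 796.8 + 880.6 = 1691.844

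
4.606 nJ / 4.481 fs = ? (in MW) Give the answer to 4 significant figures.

(4.606e-9) / (4.481e-15) = 1.0279e6 W

1.028 MW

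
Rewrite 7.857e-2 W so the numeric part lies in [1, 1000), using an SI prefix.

78.57 mW

= 78.57e-3 W; 1e-3 is milli.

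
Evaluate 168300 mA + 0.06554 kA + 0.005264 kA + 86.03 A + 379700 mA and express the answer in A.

In A:
  168300 mA = 168300e-3 A = 168.3
  0.06554 kA = 0.06554e3 A = 65.54
  0.005264 kA = 0.005264e3 A = 5.264
  86.03 A → 86.03
  379700 mA = 379700e-3 A = 379.7
Sum: 168.3 + 65.54 + 5.264 + 86.03 + 379.7 = 704.834

704.834 A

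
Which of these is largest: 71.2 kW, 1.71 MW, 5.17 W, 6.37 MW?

71.2 kW = 71200 W
1.71 MW = 1710000 W
5.17 W = 5.17 W
6.37 MW = 6370000 W

6.37 MW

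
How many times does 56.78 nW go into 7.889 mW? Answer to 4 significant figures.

138900

(7.889 × 10⁻³) / (56.78 × 10⁻⁹) = 0.13894 × 10⁶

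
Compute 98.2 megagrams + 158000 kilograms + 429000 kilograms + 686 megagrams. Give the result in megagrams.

1371.2 megagrams

In megagrams:
  98.2 megagrams → 98.2
  158000 kilograms = 158000 × 10⁻³ megagrams = 158
  429000 kilograms = 429000 × 10⁻³ megagrams = 429
  686 megagrams → 686
Sum: 98.2 + 158 + 429 + 686 = 1371.2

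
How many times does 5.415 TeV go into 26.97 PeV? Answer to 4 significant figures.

4981

(26.97 × 10¹⁵) / (5.415 × 10¹²) = 4.9806 × 10³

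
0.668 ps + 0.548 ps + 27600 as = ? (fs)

1243.6 fs

In fs:
  0.668 ps = 0.668 × 10³ fs = 668
  0.548 ps = 0.548 × 10³ fs = 548
  27600 as = 27600 × 10⁻³ fs = 27.6
Sum: 668 + 548 + 27.6 = 1243.6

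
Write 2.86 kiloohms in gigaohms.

kilo = 10³, giga = 10⁹; factor is 10⁻⁶.
2.86 × 10⁻⁶ = 0.00000286

0.00000286 gigaohms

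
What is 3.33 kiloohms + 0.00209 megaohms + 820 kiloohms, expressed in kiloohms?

In kiloohms:
  3.33 kiloohms → 3.33
  0.00209 megaohms = 0.00209e3 kiloohms = 2.09
  820 kiloohms → 820
Sum: 3.33 + 2.09 + 820 = 825.42

825.42 kiloohms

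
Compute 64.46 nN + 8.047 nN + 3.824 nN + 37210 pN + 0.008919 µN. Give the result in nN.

122.46 nN

In nN:
  64.46 nN → 64.46
  8.047 nN → 8.047
  3.824 nN → 3.824
  37210 pN = 37210e-3 nN = 37.21
  0.008919 µN = 0.008919e3 nN = 8.919
Sum: 64.46 + 8.047 + 3.824 + 37.21 + 8.919 = 122.46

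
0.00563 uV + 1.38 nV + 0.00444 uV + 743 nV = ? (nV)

754.45 nV

In nV:
  0.00563 uV = 0.00563 × 10³ nV = 5.63
  1.38 nV → 1.38
  0.00444 uV = 0.00444 × 10³ nV = 4.44
  743 nV → 743
Sum: 5.63 + 1.38 + 4.44 + 743 = 754.45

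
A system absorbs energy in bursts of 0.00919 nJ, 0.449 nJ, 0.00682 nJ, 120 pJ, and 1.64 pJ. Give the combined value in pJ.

586.65 pJ

In pJ:
  0.00919 nJ = 0.00919 × 10^3 pJ = 9.19
  0.449 nJ = 0.449 × 10^3 pJ = 449
  0.00682 nJ = 0.00682 × 10^3 pJ = 6.82
  120 pJ → 120
  1.64 pJ → 1.64
Sum: 9.19 + 449 + 6.82 + 120 + 1.64 = 586.65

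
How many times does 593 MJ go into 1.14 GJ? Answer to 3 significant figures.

1.92

(1.14 × 10^9) / (593 × 10^6) = 0.001922 × 10^3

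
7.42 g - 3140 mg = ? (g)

4.28 g

In g:
  7.42 g → 7.42
  3140 mg = 3140 × 10^-3 g = 3.14
Difference: 7.42 - 3.14 = 4.28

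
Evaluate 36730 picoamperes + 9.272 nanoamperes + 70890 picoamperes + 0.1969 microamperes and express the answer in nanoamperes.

313.792 nanoamperes

In nanoamperes:
  36730 picoamperes = 36730e-3 nanoamperes = 36.73
  9.272 nanoamperes → 9.272
  70890 picoamperes = 70890e-3 nanoamperes = 70.89
  0.1969 microamperes = 0.1969e3 nanoamperes = 196.9
Sum: 36.73 + 9.272 + 70.89 + 196.9 = 313.792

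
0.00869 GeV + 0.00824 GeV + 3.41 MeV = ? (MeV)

20.34 MeV

In MeV:
  0.00869 GeV = 0.00869 × 10^3 MeV = 8.69
  0.00824 GeV = 0.00824 × 10^3 MeV = 8.24
  3.41 MeV → 3.41
Sum: 8.69 + 8.24 + 3.41 = 20.34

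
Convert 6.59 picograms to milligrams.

pico = 10⁻¹², milli = 10⁻³; factor is 10⁻⁹.
6.59 × 10⁻⁹ = 0.00000000659

0.00000000659 milligrams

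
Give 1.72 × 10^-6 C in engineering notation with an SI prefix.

= 1.72 × 10^-6 C; 10^-6 is micro.

1.72 uC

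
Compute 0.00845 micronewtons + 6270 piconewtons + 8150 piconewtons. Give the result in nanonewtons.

22.87 nanonewtons

In nanonewtons:
  0.00845 micronewtons = 0.00845e3 nanonewtons = 8.45
  6270 piconewtons = 6270e-3 nanonewtons = 6.27
  8150 piconewtons = 8150e-3 nanonewtons = 8.15
Sum: 8.45 + 6.27 + 8.15 = 22.87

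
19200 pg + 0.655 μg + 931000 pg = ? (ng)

1605.2 ng

In ng:
  19200 pg = 19200e-3 ng = 19.2
  0.655 μg = 0.655e3 ng = 655
  931000 pg = 931000e-3 ng = 931
Sum: 19.2 + 655 + 931 = 1605.2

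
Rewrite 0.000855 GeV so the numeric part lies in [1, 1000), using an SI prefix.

855 keV

= 855e3 eV; 1e3 is kilo.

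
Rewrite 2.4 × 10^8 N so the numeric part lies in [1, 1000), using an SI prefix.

= 240 × 10^6 N; 10^6 is mega.

240 MN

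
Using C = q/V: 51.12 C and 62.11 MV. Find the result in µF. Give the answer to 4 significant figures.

(51.12) / (62.11e6) = 0.823056e-6 F

0.8231 µF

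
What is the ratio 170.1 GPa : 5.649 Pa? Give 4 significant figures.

30110000000

(170.1e9) / (5.649) = 30.112e9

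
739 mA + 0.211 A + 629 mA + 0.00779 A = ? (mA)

1586.79 mA

In mA:
  739 mA → 739
  0.211 A = 0.211e3 mA = 211
  629 mA → 629
  0.00779 A = 0.00779e3 mA = 7.79
Sum: 739 + 211 + 629 + 7.79 = 1586.79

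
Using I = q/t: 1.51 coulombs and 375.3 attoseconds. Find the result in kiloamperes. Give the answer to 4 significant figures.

4023000000000 kiloamperes

(1.51) / (375.3e-18) = 0.00402345e18 A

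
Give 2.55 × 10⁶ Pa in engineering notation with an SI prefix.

2.55 MPa

= 2.55 × 10⁶ Pa; 10⁶ is mega.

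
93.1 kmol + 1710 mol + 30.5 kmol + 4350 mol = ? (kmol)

129.66 kmol

In kmol:
  93.1 kmol → 93.1
  1710 mol = 1710 × 10⁻³ kmol = 1.71
  30.5 kmol → 30.5
  4350 mol = 4350 × 10⁻³ kmol = 4.35
Sum: 93.1 + 1.71 + 30.5 + 4.35 = 129.66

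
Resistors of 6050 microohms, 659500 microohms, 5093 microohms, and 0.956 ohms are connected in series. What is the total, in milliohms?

1626.643 milliohms

In milliohms:
  6050 microohms = 6050e-3 milliohms = 6.05
  659500 microohms = 659500e-3 milliohms = 659.5
  5093 microohms = 5093e-3 milliohms = 5.093
  0.956 ohms = 0.956e3 milliohms = 956
Sum: 6.05 + 659.5 + 5.093 + 956 = 1626.643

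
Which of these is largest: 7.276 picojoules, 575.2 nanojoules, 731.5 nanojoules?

7.276 picojoules = 0.000000000007276 joules
575.2 nanojoules = 0.0000005752 joules
731.5 nanojoules = 0.0000007315 joules

731.5 nanojoules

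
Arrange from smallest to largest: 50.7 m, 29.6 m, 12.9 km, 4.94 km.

29.6 m < 50.7 m < 4.94 km < 12.9 km

50.7 m = 50.7 m
29.6 m = 29.6 m
12.9 km = 12900 m
4.94 km = 4940 m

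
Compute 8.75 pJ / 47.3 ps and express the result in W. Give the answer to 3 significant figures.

(8.75e-12) / (47.3e-12) = 0.18499 W

0.185 W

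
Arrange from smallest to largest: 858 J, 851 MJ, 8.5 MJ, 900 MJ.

858 J < 8.5 MJ < 851 MJ < 900 MJ

858 J = 858 J
851 MJ = 851000000 J
8.5 MJ = 8500000 J
900 MJ = 900000000 J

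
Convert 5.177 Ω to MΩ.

0.000005177 MΩ

(no prefix) = 10⁰, mega = 10⁶; factor is 10⁻⁶.
5.177 × 10⁻⁶ = 0.000005177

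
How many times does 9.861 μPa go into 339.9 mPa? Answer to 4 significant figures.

34470

(339.9 × 10^-3) / (9.861 × 10^-6) = 34.469 × 10^3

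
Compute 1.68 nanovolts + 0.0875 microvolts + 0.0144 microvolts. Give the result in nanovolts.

103.58 nanovolts

In nanovolts:
  1.68 nanovolts → 1.68
  0.0875 microvolts = 0.0875 × 10^3 nanovolts = 87.5
  0.0144 microvolts = 0.0144 × 10^3 nanovolts = 14.4
Sum: 1.68 + 87.5 + 14.4 = 103.58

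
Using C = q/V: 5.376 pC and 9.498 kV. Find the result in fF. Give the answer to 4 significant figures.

0.5660 fF

(5.376 × 10⁻¹²) / (9.498 × 10³) = 0.566014 × 10⁻¹⁵ F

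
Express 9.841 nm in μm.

0.009841 μm

nano = 1e-9, micro = 1e-6; factor is 1e-3.
9.841 × 1e-3 = 0.009841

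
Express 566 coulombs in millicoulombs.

(no prefix) = 1e0, milli = 1e-3; factor is 1e3.
566 × 1e3 = 566000

566000 millicoulombs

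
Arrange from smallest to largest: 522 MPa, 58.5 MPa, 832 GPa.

522 MPa = 522000000 Pa
58.5 MPa = 58500000 Pa
832 GPa = 832000000000 Pa

58.5 MPa < 522 MPa < 832 GPa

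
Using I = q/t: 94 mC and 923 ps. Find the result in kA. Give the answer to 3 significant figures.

102000 kA

(94 × 10⁻³) / (923 × 10⁻¹²) = 0.10184 × 10⁹ A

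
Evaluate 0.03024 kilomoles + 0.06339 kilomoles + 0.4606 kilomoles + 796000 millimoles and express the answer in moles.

1350.23 moles

In moles:
  0.03024 kilomoles = 0.03024 × 10³ moles = 30.24
  0.06339 kilomoles = 0.06339 × 10³ moles = 63.39
  0.4606 kilomoles = 0.4606 × 10³ moles = 460.6
  796000 millimoles = 796000 × 10⁻³ moles = 796
Sum: 30.24 + 63.39 + 460.6 + 796 = 1350.23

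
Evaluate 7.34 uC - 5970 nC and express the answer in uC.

1.37 uC

In uC:
  7.34 uC → 7.34
  5970 nC = 5970 × 10^-3 uC = 5.97
Difference: 7.34 - 5.97 = 1.37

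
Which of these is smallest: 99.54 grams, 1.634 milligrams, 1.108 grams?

1.634 milligrams

99.54 grams = 99.54 grams
1.634 milligrams = 0.001634 grams
1.108 grams = 1.108 grams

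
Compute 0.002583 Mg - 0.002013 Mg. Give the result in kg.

In kg:
  0.002583 Mg = 0.002583 × 10^3 kg = 2.583
  0.002013 Mg = 0.002013 × 10^3 kg = 2.013
Difference: 2.583 - 2.013 = 0.57

0.57 kg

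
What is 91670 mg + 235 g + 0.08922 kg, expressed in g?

In g:
  91670 mg = 91670e-3 g = 91.67
  235 g → 235
  0.08922 kg = 0.08922e3 g = 89.22
Sum: 91.67 + 235 + 89.22 = 415.89

415.89 g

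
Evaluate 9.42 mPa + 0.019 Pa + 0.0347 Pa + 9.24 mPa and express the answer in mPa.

72.36 mPa

In mPa:
  9.42 mPa → 9.42
  0.019 Pa = 0.019 × 10^3 mPa = 19
  0.0347 Pa = 0.0347 × 10^3 mPa = 34.7
  9.24 mPa → 9.24
Sum: 9.42 + 19 + 34.7 + 9.24 = 72.36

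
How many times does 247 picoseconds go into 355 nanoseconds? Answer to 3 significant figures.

(355e-9) / (247e-12) = 1.437e3

1440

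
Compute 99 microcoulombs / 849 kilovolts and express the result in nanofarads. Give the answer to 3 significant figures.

0.117 nanofarads

(99e-6) / (849e3) = 0.11661e-9 F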